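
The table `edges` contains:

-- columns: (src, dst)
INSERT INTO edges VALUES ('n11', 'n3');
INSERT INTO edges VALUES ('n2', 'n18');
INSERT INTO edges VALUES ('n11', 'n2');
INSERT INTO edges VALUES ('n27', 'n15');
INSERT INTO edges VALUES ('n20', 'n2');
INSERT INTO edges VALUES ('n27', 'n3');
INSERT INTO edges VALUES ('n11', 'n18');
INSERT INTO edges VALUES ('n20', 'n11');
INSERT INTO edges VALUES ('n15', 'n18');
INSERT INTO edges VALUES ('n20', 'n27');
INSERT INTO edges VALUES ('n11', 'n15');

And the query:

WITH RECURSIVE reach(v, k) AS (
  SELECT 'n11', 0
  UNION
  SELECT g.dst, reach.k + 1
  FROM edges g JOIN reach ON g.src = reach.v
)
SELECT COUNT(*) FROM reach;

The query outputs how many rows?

6

Base: (n11, k=0).
Iteration 1: edges from {n11} -> (n15, k=1), (n18, k=1), (n2, k=1), (n3, k=1).
Iteration 2: edges from {n15,n18,n2,n3} -> (n18, k=2). [UNION drops 1 duplicate row(s)]
Iteration 3: no outgoing edges from {n18}; recursion stops.
Total rows emitted: 6.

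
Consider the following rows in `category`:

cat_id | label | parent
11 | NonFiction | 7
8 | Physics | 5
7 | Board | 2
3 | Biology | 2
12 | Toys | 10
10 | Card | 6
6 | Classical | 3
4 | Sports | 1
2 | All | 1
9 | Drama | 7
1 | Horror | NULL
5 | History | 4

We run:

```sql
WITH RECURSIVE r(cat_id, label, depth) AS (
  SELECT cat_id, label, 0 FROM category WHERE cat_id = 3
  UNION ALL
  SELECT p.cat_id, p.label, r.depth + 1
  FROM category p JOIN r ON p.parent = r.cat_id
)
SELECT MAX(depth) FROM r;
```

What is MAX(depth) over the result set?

3

Base: cat_id=3 (Biology) at depth 0.
Iteration 1: rows with parent in {3} -> Classical (id 6, depth 1).
Iteration 2: rows with parent in {6} -> Card (id 10, depth 2).
Iteration 3: rows with parent in {10} -> Toys (id 12, depth 3).
Iteration 4: no rows with parent in {12}; recursion stops.
depth values: 0, 1, 2, 3; the maximum is 3.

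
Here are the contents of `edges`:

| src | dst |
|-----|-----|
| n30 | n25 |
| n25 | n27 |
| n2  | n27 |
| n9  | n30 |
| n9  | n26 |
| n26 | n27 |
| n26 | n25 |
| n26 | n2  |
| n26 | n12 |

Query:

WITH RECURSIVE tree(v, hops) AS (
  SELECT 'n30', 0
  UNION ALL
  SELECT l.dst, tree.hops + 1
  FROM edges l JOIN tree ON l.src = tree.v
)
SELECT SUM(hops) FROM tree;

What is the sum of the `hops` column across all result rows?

3

Base: (n30, hops=0).
Iteration 1: edges from {n30} -> (n25, hops=1).
Iteration 2: edges from {n25} -> (n27, hops=2).
Iteration 3: no outgoing edges from {n27}; recursion stops.
SUM(hops) = 0 + 1 + 2 = 3.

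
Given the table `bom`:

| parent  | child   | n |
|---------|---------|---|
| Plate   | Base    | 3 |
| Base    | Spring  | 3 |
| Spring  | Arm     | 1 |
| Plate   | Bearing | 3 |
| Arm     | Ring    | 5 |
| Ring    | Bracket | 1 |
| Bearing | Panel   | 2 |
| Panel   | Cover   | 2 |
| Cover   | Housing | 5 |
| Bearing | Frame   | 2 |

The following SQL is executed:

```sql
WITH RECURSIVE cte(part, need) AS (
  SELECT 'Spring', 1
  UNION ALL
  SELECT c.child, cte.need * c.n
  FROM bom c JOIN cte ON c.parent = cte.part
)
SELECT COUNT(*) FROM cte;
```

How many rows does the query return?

Base: (Spring, need=1).
Iteration 1: components of {Spring} -> Arm = 1*1 = 1.
Iteration 2: components of {Arm} -> Ring = 1*5 = 5.
Iteration 3: components of {Ring} -> Bracket = 5*1 = 5.
Iteration 4: no further components; recursion stops.
Total rows emitted: 4.

4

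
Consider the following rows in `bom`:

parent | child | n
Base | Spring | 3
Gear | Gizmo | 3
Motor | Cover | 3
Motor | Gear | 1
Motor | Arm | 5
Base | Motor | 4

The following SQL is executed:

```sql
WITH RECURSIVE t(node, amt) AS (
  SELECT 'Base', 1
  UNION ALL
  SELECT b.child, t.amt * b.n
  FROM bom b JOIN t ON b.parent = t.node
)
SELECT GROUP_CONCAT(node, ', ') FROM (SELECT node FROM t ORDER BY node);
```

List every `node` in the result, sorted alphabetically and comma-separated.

Arm, Base, Cover, Gear, Gizmo, Motor, Spring

Base: (Base, amt=1).
Iteration 1: components of {Base} -> Motor = 1*4 = 4, Spring = 1*3 = 3.
Iteration 2: components of {Motor,Spring} -> Arm = 4*5 = 20, Cover = 4*3 = 12, Gear = 4*1 = 4.
Iteration 3: components of {Arm,Cover,Gear} -> Gizmo = 4*3 = 12.
Iteration 4: no further components; recursion stops.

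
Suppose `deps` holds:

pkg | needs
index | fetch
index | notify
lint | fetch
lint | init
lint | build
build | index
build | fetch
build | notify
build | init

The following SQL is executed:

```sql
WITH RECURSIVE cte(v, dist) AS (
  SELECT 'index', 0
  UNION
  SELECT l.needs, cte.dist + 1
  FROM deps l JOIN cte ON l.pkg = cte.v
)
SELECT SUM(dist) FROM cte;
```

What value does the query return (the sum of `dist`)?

Base: (index, dist=0).
Iteration 1: edges from {index} -> (fetch, dist=1), (notify, dist=1).
Iteration 2: no outgoing edges from {fetch,notify}; recursion stops.
SUM(dist) = 0 + 1 + 1 = 2.

2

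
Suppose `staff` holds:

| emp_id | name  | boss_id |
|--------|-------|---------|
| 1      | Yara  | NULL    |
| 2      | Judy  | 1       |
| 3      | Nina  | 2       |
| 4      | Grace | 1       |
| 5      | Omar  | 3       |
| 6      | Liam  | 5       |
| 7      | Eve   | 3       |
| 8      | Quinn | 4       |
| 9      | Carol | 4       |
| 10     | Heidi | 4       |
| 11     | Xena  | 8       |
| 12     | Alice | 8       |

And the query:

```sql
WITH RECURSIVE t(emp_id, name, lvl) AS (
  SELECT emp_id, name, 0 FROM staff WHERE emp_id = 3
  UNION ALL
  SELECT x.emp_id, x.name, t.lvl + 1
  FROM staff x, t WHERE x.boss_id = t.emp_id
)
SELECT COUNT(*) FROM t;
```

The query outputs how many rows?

Base: emp_id=3 (Nina) at lvl 0.
Iteration 1: rows with boss_id in {3} -> Omar (id 5, lvl 1), Eve (id 7, lvl 1).
Iteration 2: rows with boss_id in {5,7} -> Liam (id 6, lvl 2).
Iteration 3: no rows with boss_id in {6}; recursion stops.
Total rows emitted: 4.

4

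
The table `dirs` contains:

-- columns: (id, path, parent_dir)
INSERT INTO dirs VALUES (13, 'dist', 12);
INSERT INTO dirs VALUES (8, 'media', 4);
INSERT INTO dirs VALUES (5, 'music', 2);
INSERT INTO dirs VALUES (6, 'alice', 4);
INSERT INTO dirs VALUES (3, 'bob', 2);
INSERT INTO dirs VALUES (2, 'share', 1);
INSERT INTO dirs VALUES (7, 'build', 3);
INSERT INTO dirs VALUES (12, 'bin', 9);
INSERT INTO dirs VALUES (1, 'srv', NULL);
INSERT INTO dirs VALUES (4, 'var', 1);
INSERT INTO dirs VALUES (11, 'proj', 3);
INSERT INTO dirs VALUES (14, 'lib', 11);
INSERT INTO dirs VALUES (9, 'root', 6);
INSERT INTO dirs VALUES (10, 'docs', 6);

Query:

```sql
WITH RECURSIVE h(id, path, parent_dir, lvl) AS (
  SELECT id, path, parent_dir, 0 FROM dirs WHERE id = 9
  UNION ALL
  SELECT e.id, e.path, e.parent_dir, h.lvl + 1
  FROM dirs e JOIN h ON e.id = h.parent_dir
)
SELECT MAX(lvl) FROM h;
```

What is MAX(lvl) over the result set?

Base: id=9 (root), parent_dir=6, lvl 0.
Iteration 1: join on id=6 -> alice (id 6, parent_dir=4, lvl 1).
Iteration 2: join on id=4 -> var (id 4, parent_dir=1, lvl 2).
Iteration 3: join on id=1 -> srv (id 1, parent_dir=NULL, lvl 3).
Iteration 4: parent_dir is NULL; no match; recursion stops.
lvl values: 0, 1, 2, 3; the maximum is 3.

3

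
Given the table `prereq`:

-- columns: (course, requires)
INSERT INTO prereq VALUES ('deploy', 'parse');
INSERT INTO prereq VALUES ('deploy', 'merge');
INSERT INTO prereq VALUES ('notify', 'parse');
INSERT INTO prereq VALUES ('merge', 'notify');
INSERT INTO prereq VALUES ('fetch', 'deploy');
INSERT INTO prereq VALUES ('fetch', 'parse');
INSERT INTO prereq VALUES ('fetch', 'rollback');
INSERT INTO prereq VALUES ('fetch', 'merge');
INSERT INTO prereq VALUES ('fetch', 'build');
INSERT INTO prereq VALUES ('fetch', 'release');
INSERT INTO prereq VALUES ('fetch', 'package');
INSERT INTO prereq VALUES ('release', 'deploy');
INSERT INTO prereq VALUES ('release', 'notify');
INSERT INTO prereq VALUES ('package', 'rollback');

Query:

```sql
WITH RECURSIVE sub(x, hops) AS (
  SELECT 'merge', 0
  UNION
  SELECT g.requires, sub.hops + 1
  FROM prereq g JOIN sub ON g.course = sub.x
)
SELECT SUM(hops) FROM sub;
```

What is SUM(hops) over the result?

3

Base: (merge, hops=0).
Iteration 1: edges from {merge} -> (notify, hops=1).
Iteration 2: edges from {notify} -> (parse, hops=2).
Iteration 3: no outgoing edges from {parse}; recursion stops.
SUM(hops) = 0 + 1 + 2 = 3.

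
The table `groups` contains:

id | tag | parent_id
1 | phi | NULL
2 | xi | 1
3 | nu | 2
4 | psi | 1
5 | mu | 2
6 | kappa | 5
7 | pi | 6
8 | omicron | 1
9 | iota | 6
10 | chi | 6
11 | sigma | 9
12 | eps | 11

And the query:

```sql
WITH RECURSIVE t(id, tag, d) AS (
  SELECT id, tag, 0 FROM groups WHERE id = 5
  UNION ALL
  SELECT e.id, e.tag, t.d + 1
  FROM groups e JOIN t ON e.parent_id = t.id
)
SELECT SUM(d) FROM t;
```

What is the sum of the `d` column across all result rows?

14

Base: id=5 (mu) at d 0.
Iteration 1: rows with parent_id in {5} -> kappa (id 6, d 1).
Iteration 2: rows with parent_id in {6} -> pi (id 7, d 2), iota (id 9, d 2), chi (id 10, d 2).
Iteration 3: rows with parent_id in {7,9,10} -> sigma (id 11, d 3).
Iteration 4: rows with parent_id in {11} -> eps (id 12, d 4).
Iteration 5: no rows with parent_id in {12}; recursion stops.
SUM(d) = 0 + 1 + 2 + 2 + 2 + 3 + 4 = 14.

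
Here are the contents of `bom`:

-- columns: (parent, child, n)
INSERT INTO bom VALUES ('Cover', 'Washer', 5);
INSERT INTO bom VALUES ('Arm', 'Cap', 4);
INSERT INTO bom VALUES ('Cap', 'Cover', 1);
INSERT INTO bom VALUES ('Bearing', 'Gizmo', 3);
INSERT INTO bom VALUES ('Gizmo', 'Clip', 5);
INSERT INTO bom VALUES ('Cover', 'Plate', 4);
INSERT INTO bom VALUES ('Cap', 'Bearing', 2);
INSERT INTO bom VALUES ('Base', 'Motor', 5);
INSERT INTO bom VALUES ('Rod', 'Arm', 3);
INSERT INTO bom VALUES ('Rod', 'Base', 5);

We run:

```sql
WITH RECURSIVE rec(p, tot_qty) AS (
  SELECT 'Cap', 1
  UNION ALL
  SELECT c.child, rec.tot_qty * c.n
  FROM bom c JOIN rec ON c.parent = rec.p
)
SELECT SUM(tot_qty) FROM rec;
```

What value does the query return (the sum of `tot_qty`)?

49

Base: (Cap, tot_qty=1).
Iteration 1: components of {Cap} -> Bearing = 1*2 = 2, Cover = 1*1 = 1.
Iteration 2: components of {Bearing,Cover} -> Gizmo = 2*3 = 6, Plate = 1*4 = 4, Washer = 1*5 = 5.
Iteration 3: components of {Gizmo,Plate,Washer} -> Clip = 6*5 = 30.
Iteration 4: no further components; recursion stops.
SUM(tot_qty) = 1 + 1 + 2 + 4 + 5 + 6 + 30 = 49.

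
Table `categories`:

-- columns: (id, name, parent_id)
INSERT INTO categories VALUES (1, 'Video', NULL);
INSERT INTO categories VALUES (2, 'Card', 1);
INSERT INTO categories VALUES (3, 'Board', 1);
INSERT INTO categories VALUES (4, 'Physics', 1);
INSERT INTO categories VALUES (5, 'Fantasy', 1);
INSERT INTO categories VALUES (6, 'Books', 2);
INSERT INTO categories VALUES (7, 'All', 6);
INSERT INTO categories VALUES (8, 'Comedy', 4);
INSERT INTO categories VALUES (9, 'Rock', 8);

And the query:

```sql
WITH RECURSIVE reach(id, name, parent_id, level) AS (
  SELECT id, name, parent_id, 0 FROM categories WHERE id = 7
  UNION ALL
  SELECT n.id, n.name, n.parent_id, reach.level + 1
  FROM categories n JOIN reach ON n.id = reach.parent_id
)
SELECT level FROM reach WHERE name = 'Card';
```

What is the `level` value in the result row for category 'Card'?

2

Base: id=7 (All), parent_id=6, level 0.
Iteration 1: join on id=6 -> Books (id 6, parent_id=2, level 1).
Iteration 2: join on id=2 -> Card (id 2, parent_id=1, level 2).
Iteration 3: join on id=1 -> Video (id 1, parent_id=NULL, level 3).
Iteration 4: parent_id is NULL; no match; recursion stops.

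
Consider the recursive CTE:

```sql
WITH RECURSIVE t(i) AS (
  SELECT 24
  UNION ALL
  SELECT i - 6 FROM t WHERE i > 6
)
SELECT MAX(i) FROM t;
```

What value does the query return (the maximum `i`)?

24

Base: i=24.
Iteration 1: 24 > 6 holds -> i = 24 - 6 = 18.
Iteration 2: 18 > 6 holds -> i = 18 - 6 = 12.
Iteration 3: 12 > 6 holds -> i = 12 - 6 = 6.
Iteration 4: 6 > 6 fails; recursion stops.
i values: 24, 18, 12, 6; the maximum is 24.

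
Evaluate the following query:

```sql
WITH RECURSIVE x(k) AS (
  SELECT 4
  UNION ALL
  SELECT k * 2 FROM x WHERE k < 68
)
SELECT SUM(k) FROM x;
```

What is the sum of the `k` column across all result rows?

Base: k=4.
Iteration 1: 4 < 68 holds -> k = 4 * 2 = 8.
Iteration 2: 8 < 68 holds -> k = 8 * 2 = 16.
Iteration 3: 16 < 68 holds -> k = 16 * 2 = 32.
Iteration 4: 32 < 68 holds -> k = 32 * 2 = 64.
Iteration 5: 64 < 68 holds -> k = 64 * 2 = 128.
Iteration 6: 128 < 68 fails; recursion stops.
SUM(k) = 4 + 8 + 16 + 32 + 64 + 128 = 252.

252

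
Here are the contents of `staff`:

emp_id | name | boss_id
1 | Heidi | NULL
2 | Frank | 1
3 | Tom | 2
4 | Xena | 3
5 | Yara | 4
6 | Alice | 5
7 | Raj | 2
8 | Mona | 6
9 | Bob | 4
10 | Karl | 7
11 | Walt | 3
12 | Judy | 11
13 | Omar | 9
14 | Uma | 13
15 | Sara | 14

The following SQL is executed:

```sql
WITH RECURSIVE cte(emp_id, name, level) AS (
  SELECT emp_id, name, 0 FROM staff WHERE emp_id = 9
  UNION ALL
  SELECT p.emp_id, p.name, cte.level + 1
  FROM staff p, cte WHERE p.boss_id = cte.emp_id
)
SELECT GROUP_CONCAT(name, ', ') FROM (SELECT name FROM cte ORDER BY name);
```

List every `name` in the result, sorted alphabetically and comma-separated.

Base: emp_id=9 (Bob) at level 0.
Iteration 1: rows with boss_id in {9} -> Omar (id 13, level 1).
Iteration 2: rows with boss_id in {13} -> Uma (id 14, level 2).
Iteration 3: rows with boss_id in {14} -> Sara (id 15, level 3).
Iteration 4: no rows with boss_id in {15}; recursion stops.

Bob, Omar, Sara, Uma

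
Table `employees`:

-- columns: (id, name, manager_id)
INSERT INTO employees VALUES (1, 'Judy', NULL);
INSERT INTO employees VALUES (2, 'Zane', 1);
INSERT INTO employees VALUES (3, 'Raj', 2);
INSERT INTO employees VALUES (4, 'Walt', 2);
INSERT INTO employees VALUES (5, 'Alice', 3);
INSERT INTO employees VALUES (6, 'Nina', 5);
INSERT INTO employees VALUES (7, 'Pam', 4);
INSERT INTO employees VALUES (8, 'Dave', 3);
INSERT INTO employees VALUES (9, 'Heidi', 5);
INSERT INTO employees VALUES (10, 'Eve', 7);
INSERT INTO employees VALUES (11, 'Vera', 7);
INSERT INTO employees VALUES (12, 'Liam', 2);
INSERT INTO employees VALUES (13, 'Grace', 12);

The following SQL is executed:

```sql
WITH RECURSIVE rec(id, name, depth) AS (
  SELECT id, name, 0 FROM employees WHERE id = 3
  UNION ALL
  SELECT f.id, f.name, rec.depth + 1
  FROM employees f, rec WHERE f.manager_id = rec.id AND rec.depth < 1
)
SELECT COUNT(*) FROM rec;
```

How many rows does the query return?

Base: id=3 (Raj) at depth 0.
Iteration 1: rows with manager_id in {3} -> Alice (id 5, depth 1), Dave (id 8, depth 1).
Iteration 2: depth < 1 fails for all current rows; recursion stops.
Total rows emitted: 3.

3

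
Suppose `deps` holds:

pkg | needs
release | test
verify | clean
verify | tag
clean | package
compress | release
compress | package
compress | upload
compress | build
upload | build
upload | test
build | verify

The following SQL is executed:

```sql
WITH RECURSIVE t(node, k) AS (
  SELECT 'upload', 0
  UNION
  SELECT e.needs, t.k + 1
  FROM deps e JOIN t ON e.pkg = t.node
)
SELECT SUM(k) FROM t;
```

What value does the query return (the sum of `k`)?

Base: (upload, k=0).
Iteration 1: edges from {upload} -> (build, k=1), (test, k=1).
Iteration 2: edges from {build,test} -> (verify, k=2).
Iteration 3: edges from {verify} -> (clean, k=3), (tag, k=3).
Iteration 4: edges from {clean,tag} -> (package, k=4).
Iteration 5: no outgoing edges from {package}; recursion stops.
SUM(k) = 0 + 1 + 1 + 2 + 3 + 3 + 4 = 14.

14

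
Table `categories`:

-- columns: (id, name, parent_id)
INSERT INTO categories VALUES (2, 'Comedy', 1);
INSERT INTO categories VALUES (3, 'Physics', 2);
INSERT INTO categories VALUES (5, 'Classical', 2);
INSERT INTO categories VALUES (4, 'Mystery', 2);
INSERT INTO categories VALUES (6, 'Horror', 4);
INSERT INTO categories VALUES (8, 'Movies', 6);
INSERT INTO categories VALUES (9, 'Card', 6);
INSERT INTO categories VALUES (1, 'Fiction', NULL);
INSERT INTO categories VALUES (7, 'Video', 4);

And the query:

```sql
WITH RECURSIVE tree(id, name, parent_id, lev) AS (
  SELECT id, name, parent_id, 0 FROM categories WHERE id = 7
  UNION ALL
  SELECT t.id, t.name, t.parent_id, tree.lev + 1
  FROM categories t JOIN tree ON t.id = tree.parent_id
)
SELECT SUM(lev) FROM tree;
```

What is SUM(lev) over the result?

Base: id=7 (Video), parent_id=4, lev 0.
Iteration 1: join on id=4 -> Mystery (id 4, parent_id=2, lev 1).
Iteration 2: join on id=2 -> Comedy (id 2, parent_id=1, lev 2).
Iteration 3: join on id=1 -> Fiction (id 1, parent_id=NULL, lev 3).
Iteration 4: parent_id is NULL; no match; recursion stops.
SUM(lev) = 0 + 1 + 2 + 3 = 6.

6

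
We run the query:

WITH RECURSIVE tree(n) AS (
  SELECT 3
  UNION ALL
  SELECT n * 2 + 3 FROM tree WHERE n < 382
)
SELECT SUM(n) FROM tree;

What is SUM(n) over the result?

1506

Base: n=3.
Iteration 1: 3 < 382 holds -> n = 3 * 2 + 3 = 9.
Iteration 2: 9 < 382 holds -> n = 9 * 2 + 3 = 21.
Iteration 3: 21 < 382 holds -> n = 21 * 2 + 3 = 45.
Iteration 4: 45 < 382 holds -> n = 45 * 2 + 3 = 93.
Iteration 5: 93 < 382 holds -> n = 93 * 2 + 3 = 189.
Iteration 6: 189 < 382 holds -> n = 189 * 2 + 3 = 381.
Iteration 7: 381 < 382 holds -> n = 381 * 2 + 3 = 765.
Iteration 8: 765 < 382 fails; recursion stops.
SUM(n) = 3 + 9 + 21 + 45 + 93 + 189 + 381 + 765 = 1506.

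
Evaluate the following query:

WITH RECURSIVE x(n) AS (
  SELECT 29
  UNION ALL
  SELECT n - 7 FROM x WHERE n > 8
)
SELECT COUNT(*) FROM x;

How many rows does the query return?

4

Base: n=29.
Iteration 1: 29 > 8 holds -> n = 29 - 7 = 22.
Iteration 2: 22 > 8 holds -> n = 22 - 7 = 15.
Iteration 3: 15 > 8 holds -> n = 15 - 7 = 8.
Iteration 4: 8 > 8 fails; recursion stops.
Total rows emitted: 4.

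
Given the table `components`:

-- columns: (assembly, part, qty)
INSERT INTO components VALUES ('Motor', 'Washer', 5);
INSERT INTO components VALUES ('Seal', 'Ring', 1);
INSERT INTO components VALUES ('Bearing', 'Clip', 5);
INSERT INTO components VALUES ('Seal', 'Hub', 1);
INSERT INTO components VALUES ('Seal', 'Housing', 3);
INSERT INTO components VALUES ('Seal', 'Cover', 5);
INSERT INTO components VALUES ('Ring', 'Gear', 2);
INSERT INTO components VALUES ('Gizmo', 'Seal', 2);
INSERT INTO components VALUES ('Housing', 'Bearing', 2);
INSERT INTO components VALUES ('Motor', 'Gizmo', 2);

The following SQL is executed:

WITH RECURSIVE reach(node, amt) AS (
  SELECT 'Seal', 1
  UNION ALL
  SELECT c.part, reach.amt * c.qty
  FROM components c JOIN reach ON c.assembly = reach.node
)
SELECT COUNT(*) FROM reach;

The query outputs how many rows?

Base: (Seal, amt=1).
Iteration 1: components of {Seal} -> Cover = 1*5 = 5, Housing = 1*3 = 3, Hub = 1*1 = 1, Ring = 1*1 = 1.
Iteration 2: components of {Cover,Housing,Hub,Ring} -> Bearing = 3*2 = 6, Gear = 1*2 = 2.
Iteration 3: components of {Bearing,Gear} -> Clip = 6*5 = 30.
Iteration 4: no further components; recursion stops.
Total rows emitted: 8.

8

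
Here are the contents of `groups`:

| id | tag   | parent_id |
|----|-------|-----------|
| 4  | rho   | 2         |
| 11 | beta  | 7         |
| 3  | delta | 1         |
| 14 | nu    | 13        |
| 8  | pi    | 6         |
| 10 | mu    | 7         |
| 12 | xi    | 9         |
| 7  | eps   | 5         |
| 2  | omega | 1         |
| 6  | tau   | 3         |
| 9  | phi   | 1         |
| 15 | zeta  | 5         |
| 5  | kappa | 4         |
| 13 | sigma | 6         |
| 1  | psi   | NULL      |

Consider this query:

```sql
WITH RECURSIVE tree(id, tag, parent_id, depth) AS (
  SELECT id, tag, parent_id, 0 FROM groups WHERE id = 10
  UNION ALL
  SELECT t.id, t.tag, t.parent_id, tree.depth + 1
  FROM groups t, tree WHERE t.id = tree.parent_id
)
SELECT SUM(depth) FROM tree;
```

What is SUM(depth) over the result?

Base: id=10 (mu), parent_id=7, depth 0.
Iteration 1: join on id=7 -> eps (id 7, parent_id=5, depth 1).
Iteration 2: join on id=5 -> kappa (id 5, parent_id=4, depth 2).
Iteration 3: join on id=4 -> rho (id 4, parent_id=2, depth 3).
Iteration 4: join on id=2 -> omega (id 2, parent_id=1, depth 4).
Iteration 5: join on id=1 -> psi (id 1, parent_id=NULL, depth 5).
Iteration 6: parent_id is NULL; no match; recursion stops.
SUM(depth) = 0 + 1 + 2 + 3 + 4 + 5 = 15.

15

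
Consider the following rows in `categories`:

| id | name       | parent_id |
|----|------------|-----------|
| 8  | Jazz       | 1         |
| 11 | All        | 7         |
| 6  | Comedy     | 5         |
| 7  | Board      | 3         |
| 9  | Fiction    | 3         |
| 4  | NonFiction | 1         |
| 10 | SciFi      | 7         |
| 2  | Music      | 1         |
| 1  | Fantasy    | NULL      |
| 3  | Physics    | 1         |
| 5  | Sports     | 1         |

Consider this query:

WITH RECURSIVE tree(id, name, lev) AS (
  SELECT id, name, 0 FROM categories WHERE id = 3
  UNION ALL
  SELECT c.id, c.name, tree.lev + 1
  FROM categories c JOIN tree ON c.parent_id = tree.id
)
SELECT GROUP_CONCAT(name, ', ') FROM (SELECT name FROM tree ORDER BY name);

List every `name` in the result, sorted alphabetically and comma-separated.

Base: id=3 (Physics) at lev 0.
Iteration 1: rows with parent_id in {3} -> Board (id 7, lev 1), Fiction (id 9, lev 1).
Iteration 2: rows with parent_id in {7,9} -> SciFi (id 10, lev 2), All (id 11, lev 2).
Iteration 3: no rows with parent_id in {10,11}; recursion stops.

All, Board, Fiction, Physics, SciFi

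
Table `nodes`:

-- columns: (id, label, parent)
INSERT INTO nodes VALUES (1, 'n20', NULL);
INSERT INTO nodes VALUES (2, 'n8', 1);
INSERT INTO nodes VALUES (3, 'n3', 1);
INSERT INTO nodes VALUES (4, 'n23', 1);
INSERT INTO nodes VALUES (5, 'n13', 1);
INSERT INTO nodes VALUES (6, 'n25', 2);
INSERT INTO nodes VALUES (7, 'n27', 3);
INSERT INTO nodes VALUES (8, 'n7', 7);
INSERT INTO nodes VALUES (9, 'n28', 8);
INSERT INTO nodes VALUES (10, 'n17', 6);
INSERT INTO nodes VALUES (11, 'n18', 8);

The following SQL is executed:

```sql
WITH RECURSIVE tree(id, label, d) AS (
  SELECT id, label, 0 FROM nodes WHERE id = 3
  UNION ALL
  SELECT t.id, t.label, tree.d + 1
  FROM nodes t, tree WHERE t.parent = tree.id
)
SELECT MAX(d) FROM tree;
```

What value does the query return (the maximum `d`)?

Base: id=3 (n3) at d 0.
Iteration 1: rows with parent in {3} -> n27 (id 7, d 1).
Iteration 2: rows with parent in {7} -> n7 (id 8, d 2).
Iteration 3: rows with parent in {8} -> n28 (id 9, d 3), n18 (id 11, d 3).
Iteration 4: no rows with parent in {9,11}; recursion stops.
d values: 0, 1, 2, 3, 3; the maximum is 3.

3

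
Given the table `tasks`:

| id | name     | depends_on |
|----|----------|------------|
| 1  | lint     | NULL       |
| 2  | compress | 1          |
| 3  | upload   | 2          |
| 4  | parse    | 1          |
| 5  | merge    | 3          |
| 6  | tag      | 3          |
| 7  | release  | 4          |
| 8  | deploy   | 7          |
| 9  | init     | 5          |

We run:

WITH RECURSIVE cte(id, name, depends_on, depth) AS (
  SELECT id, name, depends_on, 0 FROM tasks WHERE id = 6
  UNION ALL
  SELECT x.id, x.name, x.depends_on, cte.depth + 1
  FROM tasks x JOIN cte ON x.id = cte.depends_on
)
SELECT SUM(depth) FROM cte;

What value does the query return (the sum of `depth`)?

Base: id=6 (tag), depends_on=3, depth 0.
Iteration 1: join on id=3 -> upload (id 3, depends_on=2, depth 1).
Iteration 2: join on id=2 -> compress (id 2, depends_on=1, depth 2).
Iteration 3: join on id=1 -> lint (id 1, depends_on=NULL, depth 3).
Iteration 4: depends_on is NULL; no match; recursion stops.
SUM(depth) = 0 + 1 + 2 + 3 = 6.

6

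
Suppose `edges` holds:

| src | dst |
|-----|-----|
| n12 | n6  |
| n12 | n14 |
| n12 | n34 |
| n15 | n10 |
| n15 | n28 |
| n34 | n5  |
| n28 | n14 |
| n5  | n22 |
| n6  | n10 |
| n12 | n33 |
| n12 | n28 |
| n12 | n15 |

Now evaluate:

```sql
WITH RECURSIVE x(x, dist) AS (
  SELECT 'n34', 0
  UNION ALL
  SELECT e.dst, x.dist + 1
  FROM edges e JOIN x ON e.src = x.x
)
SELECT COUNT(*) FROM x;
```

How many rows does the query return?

Base: (n34, dist=0).
Iteration 1: edges from {n34} -> (n5, dist=1).
Iteration 2: edges from {n5} -> (n22, dist=2).
Iteration 3: no outgoing edges from {n22}; recursion stops.
Total rows emitted: 3.

3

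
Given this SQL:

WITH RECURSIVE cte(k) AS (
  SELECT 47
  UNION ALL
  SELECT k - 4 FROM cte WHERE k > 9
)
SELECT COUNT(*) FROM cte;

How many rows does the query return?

Base: k=47.
Iteration 1: 47 > 9 holds -> k = 47 - 4 = 43.
Iteration 2: 43 > 9 holds -> k = 43 - 4 = 39.
Iteration 3: 39 > 9 holds -> k = 39 - 4 = 35.
Iteration 4: 35 > 9 holds -> k = 35 - 4 = 31.
Iteration 5: 31 > 9 holds -> k = 31 - 4 = 27.
Iteration 6: 27 > 9 holds -> k = 27 - 4 = 23.
Iteration 7: 23 > 9 holds -> k = 23 - 4 = 19.
Iteration 8: 19 > 9 holds -> k = 19 - 4 = 15.
Iteration 9: 15 > 9 holds -> k = 15 - 4 = 11.
Iteration 10: 11 > 9 holds -> k = 11 - 4 = 7.
Iteration 11: 7 > 9 fails; recursion stops.
Total rows emitted: 11.

11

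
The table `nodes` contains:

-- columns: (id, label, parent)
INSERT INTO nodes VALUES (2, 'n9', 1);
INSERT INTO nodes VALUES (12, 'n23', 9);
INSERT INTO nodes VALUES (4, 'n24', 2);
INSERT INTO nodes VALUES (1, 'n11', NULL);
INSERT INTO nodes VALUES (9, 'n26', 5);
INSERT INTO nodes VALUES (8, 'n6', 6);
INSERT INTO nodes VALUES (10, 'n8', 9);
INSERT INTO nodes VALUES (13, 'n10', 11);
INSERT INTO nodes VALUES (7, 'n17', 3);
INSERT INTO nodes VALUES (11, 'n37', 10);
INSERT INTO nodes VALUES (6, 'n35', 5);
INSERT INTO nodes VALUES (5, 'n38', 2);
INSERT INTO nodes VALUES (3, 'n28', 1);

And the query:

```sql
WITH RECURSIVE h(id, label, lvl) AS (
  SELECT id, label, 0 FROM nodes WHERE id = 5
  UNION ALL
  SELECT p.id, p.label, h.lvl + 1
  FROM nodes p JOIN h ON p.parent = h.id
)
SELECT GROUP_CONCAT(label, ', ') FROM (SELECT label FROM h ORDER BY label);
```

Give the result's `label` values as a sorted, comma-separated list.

n10, n23, n26, n35, n37, n38, n6, n8

Base: id=5 (n38) at lvl 0.
Iteration 1: rows with parent in {5} -> n35 (id 6, lvl 1), n26 (id 9, lvl 1).
Iteration 2: rows with parent in {6,9} -> n6 (id 8, lvl 2), n8 (id 10, lvl 2), n23 (id 12, lvl 2).
Iteration 3: rows with parent in {8,10,12} -> n37 (id 11, lvl 3).
Iteration 4: rows with parent in {11} -> n10 (id 13, lvl 4).
Iteration 5: no rows with parent in {13}; recursion stops.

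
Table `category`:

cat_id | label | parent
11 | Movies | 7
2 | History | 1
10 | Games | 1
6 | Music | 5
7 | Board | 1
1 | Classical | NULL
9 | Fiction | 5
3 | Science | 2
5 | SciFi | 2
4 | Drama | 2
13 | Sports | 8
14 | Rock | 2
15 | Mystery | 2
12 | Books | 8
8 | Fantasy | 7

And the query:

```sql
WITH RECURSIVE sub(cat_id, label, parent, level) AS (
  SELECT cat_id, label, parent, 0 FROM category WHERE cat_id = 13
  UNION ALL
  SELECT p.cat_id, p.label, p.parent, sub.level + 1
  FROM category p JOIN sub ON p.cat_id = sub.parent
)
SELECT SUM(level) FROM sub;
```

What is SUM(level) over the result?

Base: cat_id=13 (Sports), parent=8, level 0.
Iteration 1: join on cat_id=8 -> Fantasy (id 8, parent=7, level 1).
Iteration 2: join on cat_id=7 -> Board (id 7, parent=1, level 2).
Iteration 3: join on cat_id=1 -> Classical (id 1, parent=NULL, level 3).
Iteration 4: parent is NULL; no match; recursion stops.
SUM(level) = 0 + 1 + 2 + 3 = 6.

6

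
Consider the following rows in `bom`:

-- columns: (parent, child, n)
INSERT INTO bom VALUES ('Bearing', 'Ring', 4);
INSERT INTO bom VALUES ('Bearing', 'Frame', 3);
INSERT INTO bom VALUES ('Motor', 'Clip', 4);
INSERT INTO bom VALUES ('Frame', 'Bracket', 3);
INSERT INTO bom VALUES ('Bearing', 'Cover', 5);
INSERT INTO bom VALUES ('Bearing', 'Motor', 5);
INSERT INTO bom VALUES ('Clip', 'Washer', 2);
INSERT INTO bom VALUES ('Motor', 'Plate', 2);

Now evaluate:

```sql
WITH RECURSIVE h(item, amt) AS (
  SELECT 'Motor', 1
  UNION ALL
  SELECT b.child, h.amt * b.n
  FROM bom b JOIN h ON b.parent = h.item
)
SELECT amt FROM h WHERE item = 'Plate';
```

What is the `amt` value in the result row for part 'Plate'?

Base: (Motor, amt=1).
Iteration 1: components of {Motor} -> Clip = 1*4 = 4, Plate = 1*2 = 2.
Iteration 2: components of {Clip,Plate} -> Washer = 4*2 = 8.
Iteration 3: no further components; recursion stops.

2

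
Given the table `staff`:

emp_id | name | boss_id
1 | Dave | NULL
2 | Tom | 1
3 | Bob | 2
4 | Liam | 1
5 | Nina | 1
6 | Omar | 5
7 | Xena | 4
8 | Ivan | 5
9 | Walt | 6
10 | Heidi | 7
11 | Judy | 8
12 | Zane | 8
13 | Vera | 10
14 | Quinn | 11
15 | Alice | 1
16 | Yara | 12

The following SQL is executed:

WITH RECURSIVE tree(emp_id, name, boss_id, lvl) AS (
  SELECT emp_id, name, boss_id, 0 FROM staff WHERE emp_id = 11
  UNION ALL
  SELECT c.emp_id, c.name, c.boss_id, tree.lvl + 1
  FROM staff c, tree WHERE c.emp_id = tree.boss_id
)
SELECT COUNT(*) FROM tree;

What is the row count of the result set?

4

Base: emp_id=11 (Judy), boss_id=8, lvl 0.
Iteration 1: join on emp_id=8 -> Ivan (id 8, boss_id=5, lvl 1).
Iteration 2: join on emp_id=5 -> Nina (id 5, boss_id=1, lvl 2).
Iteration 3: join on emp_id=1 -> Dave (id 1, boss_id=NULL, lvl 3).
Iteration 4: boss_id is NULL; no match; recursion stops.
Total rows emitted: 4.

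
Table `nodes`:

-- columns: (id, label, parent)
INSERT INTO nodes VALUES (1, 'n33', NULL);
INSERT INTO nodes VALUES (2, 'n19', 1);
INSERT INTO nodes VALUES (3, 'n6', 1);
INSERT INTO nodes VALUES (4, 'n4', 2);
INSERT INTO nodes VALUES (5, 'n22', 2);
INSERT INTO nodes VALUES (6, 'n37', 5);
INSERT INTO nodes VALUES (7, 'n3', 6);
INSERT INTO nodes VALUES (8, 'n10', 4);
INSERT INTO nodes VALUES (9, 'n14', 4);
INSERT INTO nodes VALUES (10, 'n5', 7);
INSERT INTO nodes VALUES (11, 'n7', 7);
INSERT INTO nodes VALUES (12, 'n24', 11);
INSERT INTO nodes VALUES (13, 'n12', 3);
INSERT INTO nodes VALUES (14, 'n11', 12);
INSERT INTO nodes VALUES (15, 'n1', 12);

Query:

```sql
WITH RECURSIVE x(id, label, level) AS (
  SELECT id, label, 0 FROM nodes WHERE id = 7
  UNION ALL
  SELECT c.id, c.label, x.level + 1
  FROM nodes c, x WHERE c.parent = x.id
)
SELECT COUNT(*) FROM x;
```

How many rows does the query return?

6

Base: id=7 (n3) at level 0.
Iteration 1: rows with parent in {7} -> n5 (id 10, level 1), n7 (id 11, level 1).
Iteration 2: rows with parent in {10,11} -> n24 (id 12, level 2).
Iteration 3: rows with parent in {12} -> n11 (id 14, level 3), n1 (id 15, level 3).
Iteration 4: no rows with parent in {14,15}; recursion stops.
Total rows emitted: 6.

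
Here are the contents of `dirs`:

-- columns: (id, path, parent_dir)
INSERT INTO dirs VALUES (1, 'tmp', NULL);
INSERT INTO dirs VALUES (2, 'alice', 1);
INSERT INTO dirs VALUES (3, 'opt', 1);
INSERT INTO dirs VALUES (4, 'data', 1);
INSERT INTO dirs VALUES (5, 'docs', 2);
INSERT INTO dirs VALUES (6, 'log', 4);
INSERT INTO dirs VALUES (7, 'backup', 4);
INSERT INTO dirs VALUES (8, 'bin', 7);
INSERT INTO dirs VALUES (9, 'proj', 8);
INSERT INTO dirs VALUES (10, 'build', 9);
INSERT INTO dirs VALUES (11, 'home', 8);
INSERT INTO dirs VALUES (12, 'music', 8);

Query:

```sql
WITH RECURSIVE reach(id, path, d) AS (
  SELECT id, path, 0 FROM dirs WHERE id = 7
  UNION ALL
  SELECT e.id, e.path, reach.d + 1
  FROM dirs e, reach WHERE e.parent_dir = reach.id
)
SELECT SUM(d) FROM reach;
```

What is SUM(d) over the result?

10

Base: id=7 (backup) at d 0.
Iteration 1: rows with parent_dir in {7} -> bin (id 8, d 1).
Iteration 2: rows with parent_dir in {8} -> proj (id 9, d 2), home (id 11, d 2), music (id 12, d 2).
Iteration 3: rows with parent_dir in {9,11,12} -> build (id 10, d 3).
Iteration 4: no rows with parent_dir in {10}; recursion stops.
SUM(d) = 0 + 1 + 2 + 2 + 2 + 3 = 10.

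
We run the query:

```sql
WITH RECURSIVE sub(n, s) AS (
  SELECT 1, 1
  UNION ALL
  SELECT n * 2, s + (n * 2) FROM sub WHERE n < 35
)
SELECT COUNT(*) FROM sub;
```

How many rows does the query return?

7

Base: n=1, s=1.
Iteration 1: 1 < 35 holds -> n = 1 * 2 = 2, s = 1 + 2 = 3.
Iteration 2: 2 < 35 holds -> n = 2 * 2 = 4, s = 3 + 4 = 7.
Iteration 3: 4 < 35 holds -> n = 4 * 2 = 8, s = 7 + 8 = 15.
Iteration 4: 8 < 35 holds -> n = 8 * 2 = 16, s = 15 + 16 = 31.
Iteration 5: 16 < 35 holds -> n = 16 * 2 = 32, s = 31 + 32 = 63.
Iteration 6: 32 < 35 holds -> n = 32 * 2 = 64, s = 63 + 64 = 127.
Iteration 7: 64 < 35 fails; recursion stops.
Total rows emitted: 7.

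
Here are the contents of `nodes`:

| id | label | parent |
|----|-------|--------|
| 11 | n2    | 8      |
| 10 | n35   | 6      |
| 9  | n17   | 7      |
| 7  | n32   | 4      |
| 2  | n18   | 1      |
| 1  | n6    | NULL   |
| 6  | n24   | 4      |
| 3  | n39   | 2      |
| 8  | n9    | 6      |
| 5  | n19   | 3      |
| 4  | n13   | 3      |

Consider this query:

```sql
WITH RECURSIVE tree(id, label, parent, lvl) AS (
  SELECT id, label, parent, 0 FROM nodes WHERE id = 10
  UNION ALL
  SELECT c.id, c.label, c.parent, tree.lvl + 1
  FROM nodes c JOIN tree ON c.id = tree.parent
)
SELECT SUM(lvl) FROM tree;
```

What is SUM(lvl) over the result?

15

Base: id=10 (n35), parent=6, lvl 0.
Iteration 1: join on id=6 -> n24 (id 6, parent=4, lvl 1).
Iteration 2: join on id=4 -> n13 (id 4, parent=3, lvl 2).
Iteration 3: join on id=3 -> n39 (id 3, parent=2, lvl 3).
Iteration 4: join on id=2 -> n18 (id 2, parent=1, lvl 4).
Iteration 5: join on id=1 -> n6 (id 1, parent=NULL, lvl 5).
Iteration 6: parent is NULL; no match; recursion stops.
SUM(lvl) = 0 + 1 + 2 + 3 + 4 + 5 = 15.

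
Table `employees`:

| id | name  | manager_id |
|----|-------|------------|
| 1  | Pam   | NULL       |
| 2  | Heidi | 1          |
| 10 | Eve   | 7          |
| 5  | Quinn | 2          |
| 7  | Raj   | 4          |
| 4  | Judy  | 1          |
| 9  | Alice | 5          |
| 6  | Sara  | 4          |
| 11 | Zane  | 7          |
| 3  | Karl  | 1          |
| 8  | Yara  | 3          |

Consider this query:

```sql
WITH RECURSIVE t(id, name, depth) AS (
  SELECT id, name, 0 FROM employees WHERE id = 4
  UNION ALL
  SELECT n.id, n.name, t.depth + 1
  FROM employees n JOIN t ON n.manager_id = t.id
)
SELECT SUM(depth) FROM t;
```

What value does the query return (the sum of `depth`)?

6

Base: id=4 (Judy) at depth 0.
Iteration 1: rows with manager_id in {4} -> Sara (id 6, depth 1), Raj (id 7, depth 1).
Iteration 2: rows with manager_id in {6,7} -> Eve (id 10, depth 2), Zane (id 11, depth 2).
Iteration 3: no rows with manager_id in {10,11}; recursion stops.
SUM(depth) = 0 + 1 + 1 + 2 + 2 = 6.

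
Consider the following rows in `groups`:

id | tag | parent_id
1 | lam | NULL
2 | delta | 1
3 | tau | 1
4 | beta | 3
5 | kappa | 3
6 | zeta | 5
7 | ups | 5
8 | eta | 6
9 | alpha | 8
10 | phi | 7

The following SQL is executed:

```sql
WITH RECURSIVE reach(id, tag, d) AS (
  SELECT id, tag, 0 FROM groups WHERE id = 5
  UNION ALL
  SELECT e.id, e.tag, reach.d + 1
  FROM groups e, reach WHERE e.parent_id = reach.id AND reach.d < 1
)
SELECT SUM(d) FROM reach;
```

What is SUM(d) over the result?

2

Base: id=5 (kappa) at d 0.
Iteration 1: rows with parent_id in {5} -> zeta (id 6, d 1), ups (id 7, d 1).
Iteration 2: d < 1 fails for all current rows; recursion stops.
SUM(d) = 0 + 1 + 1 = 2.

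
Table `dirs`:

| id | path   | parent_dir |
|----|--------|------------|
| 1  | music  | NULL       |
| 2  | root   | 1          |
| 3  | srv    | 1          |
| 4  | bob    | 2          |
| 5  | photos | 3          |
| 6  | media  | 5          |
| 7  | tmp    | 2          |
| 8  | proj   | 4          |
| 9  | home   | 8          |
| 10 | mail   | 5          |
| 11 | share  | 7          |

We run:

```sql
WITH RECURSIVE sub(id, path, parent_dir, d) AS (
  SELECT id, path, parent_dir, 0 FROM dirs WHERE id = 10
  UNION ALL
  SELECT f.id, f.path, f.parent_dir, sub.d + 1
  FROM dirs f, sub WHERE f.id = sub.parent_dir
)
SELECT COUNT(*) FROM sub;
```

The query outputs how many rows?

Base: id=10 (mail), parent_dir=5, d 0.
Iteration 1: join on id=5 -> photos (id 5, parent_dir=3, d 1).
Iteration 2: join on id=3 -> srv (id 3, parent_dir=1, d 2).
Iteration 3: join on id=1 -> music (id 1, parent_dir=NULL, d 3).
Iteration 4: parent_dir is NULL; no match; recursion stops.
Total rows emitted: 4.

4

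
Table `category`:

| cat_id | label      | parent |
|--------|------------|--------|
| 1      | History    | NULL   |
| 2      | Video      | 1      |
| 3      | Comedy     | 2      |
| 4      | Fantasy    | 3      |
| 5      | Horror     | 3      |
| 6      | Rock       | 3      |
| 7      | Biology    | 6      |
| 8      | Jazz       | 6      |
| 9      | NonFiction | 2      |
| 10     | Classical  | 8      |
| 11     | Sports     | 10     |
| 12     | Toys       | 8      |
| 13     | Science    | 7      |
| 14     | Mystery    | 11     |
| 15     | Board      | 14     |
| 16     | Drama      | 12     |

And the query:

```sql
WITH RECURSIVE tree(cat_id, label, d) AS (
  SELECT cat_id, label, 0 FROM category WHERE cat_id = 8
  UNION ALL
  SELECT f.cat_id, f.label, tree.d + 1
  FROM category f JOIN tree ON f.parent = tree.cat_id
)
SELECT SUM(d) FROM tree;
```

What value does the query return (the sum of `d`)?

Base: cat_id=8 (Jazz) at d 0.
Iteration 1: rows with parent in {8} -> Classical (id 10, d 1), Toys (id 12, d 1).
Iteration 2: rows with parent in {10,12} -> Sports (id 11, d 2), Drama (id 16, d 2).
Iteration 3: rows with parent in {11,16} -> Mystery (id 14, d 3).
Iteration 4: rows with parent in {14} -> Board (id 15, d 4).
Iteration 5: no rows with parent in {15}; recursion stops.
SUM(d) = 0 + 1 + 1 + 2 + 2 + 3 + 4 = 13.

13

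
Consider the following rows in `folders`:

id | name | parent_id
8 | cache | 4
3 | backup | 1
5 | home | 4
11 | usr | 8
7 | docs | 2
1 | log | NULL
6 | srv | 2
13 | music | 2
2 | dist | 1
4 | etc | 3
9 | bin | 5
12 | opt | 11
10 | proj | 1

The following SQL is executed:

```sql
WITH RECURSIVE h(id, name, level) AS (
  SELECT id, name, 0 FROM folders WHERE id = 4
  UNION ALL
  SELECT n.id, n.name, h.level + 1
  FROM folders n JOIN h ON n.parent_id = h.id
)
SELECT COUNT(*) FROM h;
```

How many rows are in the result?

6

Base: id=4 (etc) at level 0.
Iteration 1: rows with parent_id in {4} -> home (id 5, level 1), cache (id 8, level 1).
Iteration 2: rows with parent_id in {5,8} -> bin (id 9, level 2), usr (id 11, level 2).
Iteration 3: rows with parent_id in {9,11} -> opt (id 12, level 3).
Iteration 4: no rows with parent_id in {12}; recursion stops.
Total rows emitted: 6.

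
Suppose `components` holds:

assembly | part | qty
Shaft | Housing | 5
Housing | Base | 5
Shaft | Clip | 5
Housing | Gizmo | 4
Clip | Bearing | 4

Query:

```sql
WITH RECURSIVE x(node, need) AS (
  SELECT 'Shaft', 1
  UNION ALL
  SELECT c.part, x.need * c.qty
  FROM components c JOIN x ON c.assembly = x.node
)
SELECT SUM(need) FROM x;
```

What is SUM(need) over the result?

76

Base: (Shaft, need=1).
Iteration 1: components of {Shaft} -> Clip = 1*5 = 5, Housing = 1*5 = 5.
Iteration 2: components of {Clip,Housing} -> Base = 5*5 = 25, Bearing = 5*4 = 20, Gizmo = 5*4 = 20.
Iteration 3: no further components; recursion stops.
SUM(need) = 1 + 5 + 5 + 20 + 25 + 20 = 76.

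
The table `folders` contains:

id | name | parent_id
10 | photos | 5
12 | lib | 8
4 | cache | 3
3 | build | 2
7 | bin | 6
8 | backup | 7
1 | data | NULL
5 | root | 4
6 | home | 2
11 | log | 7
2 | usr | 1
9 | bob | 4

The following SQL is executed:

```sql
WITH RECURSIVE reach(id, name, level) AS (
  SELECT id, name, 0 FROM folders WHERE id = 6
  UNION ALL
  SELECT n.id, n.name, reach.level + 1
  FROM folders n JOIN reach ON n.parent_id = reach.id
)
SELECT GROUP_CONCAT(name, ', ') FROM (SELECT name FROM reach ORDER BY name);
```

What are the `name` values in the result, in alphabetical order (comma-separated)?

Base: id=6 (home) at level 0.
Iteration 1: rows with parent_id in {6} -> bin (id 7, level 1).
Iteration 2: rows with parent_id in {7} -> backup (id 8, level 2), log (id 11, level 2).
Iteration 3: rows with parent_id in {8,11} -> lib (id 12, level 3).
Iteration 4: no rows with parent_id in {12}; recursion stops.

backup, bin, home, lib, log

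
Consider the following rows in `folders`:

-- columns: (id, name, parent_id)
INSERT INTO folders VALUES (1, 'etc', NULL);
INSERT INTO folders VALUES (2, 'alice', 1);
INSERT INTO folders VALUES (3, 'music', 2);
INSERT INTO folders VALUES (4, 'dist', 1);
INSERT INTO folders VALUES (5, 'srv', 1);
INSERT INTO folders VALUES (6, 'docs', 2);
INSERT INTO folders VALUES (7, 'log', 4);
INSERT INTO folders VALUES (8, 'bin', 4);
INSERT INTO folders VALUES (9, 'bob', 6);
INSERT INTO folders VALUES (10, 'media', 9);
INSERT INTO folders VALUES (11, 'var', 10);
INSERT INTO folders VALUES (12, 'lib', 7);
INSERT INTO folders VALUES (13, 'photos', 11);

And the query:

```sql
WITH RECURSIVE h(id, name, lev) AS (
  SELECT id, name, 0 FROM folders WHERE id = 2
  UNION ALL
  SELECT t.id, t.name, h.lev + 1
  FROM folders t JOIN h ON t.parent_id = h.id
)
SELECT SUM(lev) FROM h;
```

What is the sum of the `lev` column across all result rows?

Base: id=2 (alice) at lev 0.
Iteration 1: rows with parent_id in {2} -> music (id 3, lev 1), docs (id 6, lev 1).
Iteration 2: rows with parent_id in {3,6} -> bob (id 9, lev 2).
Iteration 3: rows with parent_id in {9} -> media (id 10, lev 3).
Iteration 4: rows with parent_id in {10} -> var (id 11, lev 4).
Iteration 5: rows with parent_id in {11} -> photos (id 13, lev 5).
Iteration 6: no rows with parent_id in {13}; recursion stops.
SUM(lev) = 0 + 1 + 1 + 2 + 3 + 4 + 5 = 16.

16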